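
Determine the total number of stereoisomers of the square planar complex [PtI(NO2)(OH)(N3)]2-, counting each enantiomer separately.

In a square planar complex each vertex has one trans partner and two cis neighbours.
There are 3 geometric isomers: (I/NO2 trans, N3/OH trans); (I/OH trans, N3/NO2 trans); (I/N3 trans, NO2/OH trans).
Each arrangement has an internal mirror plane or centre of symmetry, so none is chiral.

3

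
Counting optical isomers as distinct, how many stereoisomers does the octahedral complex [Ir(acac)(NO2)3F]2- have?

An octahedron has six vertices in three trans pairs; every non-trans pair is cis.
Each acac is bidentate and must span two cis positions.
Systematic placement gives 2 geometric isomers: NO2 fac; NO2 mer.
Each arrangement has an internal mirror plane or centre of symmetry, so none is chiral.

2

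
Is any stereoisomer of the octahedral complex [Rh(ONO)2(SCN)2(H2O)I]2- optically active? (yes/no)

yes

The six octahedral sites form three mutually perpendicular trans pairs.
The distinct arrangements are (6 in all): ONO trans, SCN trans; ONO cis, SCN cis (3 arrangements, 2 chiral); ONO cis, SCN trans; ONO trans, SCN cis.
Of these, 2 lack any improper symmetry element and so occur as enantiomeric pairs, giving 6 + 2 = 8 stereoisomers in total.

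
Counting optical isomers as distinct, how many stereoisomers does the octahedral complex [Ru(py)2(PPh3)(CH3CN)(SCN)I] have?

15

An octahedron has six vertices in three trans pairs; every non-trans pair is cis.
Placing the ligands in turn and identifying arrangements related by rotation or reflection leaves 9 distinct geometric isomers.
Of these, 6 lack any improper symmetry element and so occur as enantiomeric pairs, giving 9 + 6 = 15 stereoisomers in total.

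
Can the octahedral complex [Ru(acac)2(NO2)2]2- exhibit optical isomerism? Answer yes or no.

yes

The six octahedral sites form three mutually perpendicular trans pairs.
Each acac is bidentate and must span two cis positions.
Working through the distinct placements yields 2 geometric isomers: NO2 trans; NO2 cis (chiral).
One of these lacks any improper symmetry element and so occurs as an enantiomeric pair, giving 2 + 1 = 3 stereoisomers in total.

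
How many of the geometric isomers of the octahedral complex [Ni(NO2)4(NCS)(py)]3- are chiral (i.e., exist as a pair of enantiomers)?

0

An octahedron has six vertices in three trans pairs; every non-trans pair is cis.
The distinct arrangements are (2 in all): NCS and py mutually cis; NCS and py mutually trans.
Each arrangement has an internal mirror plane or centre of symmetry, so none is chiral.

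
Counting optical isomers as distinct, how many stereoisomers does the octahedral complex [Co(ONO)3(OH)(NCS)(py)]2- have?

5

The six octahedral sites form three mutually perpendicular trans pairs.
Working through the distinct placements yields 4 geometric isomers: ONO mer (3 arrangements); ONO fac (chiral).
One of these lacks any improper symmetry element and so occurs as an enantiomeric pair, giving 4 + 1 = 5 stereoisomers in total.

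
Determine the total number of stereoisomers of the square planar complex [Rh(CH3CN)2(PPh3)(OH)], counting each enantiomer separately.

A square has two trans pairs of vertices; adjacent vertices are cis.
Working through the distinct placements yields 2 geometric isomers: CH3CN cis; CH3CN trans.
Each arrangement has an internal mirror plane or centre of symmetry, so none is chiral.

2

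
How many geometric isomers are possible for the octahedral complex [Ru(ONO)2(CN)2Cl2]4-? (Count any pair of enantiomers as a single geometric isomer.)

5

An octahedron has six vertices in three trans pairs; every non-trans pair is cis.
Systematic placement gives 5 geometric isomers: ONO trans, CN trans, Cl trans; ONO cis, CN trans, Cl cis; ONO trans, CN cis, Cl cis; ONO cis, CN cis, Cl cis (chiral); ONO cis, CN cis, Cl trans.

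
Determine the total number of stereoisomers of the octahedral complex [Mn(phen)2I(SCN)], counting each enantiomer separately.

Each phen is bidentate and must span two cis positions.
Systematic placement gives 2 geometric isomers: I and SCN mutually trans; I and SCN mutually cis (chiral).
One of these lacks any improper symmetry element and so occurs as an enantiomeric pair, giving 2 + 1 = 3 stereoisomers in total.

3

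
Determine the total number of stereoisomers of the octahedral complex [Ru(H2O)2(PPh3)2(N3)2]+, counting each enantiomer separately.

The six octahedral sites form three mutually perpendicular trans pairs.
There are 5 geometric isomers: H2O trans, PPh3 trans, N3 trans; H2O trans, PPh3 cis, N3 cis; H2O cis, PPh3 trans, N3 cis; H2O cis, PPh3 cis, N3 cis (chiral); H2O cis, PPh3 cis, N3 trans.
One of these lacks any improper symmetry element and so occurs as an enantiomeric pair, giving 5 + 1 = 6 stereoisomers in total.

6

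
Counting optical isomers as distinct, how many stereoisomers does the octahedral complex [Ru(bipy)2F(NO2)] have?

In an octahedral complex each vertex has one trans partner and four cis neighbours.
Each bipy is bidentate and must span two cis positions.
There are 2 geometric isomers: F and NO2 mutually trans; F and NO2 mutually cis (chiral).
One of these lacks any improper symmetry element and so occurs as an enantiomeric pair, giving 2 + 1 = 3 stereoisomers in total.

3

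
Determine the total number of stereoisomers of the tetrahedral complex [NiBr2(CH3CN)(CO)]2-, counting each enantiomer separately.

All four vertices of a tetrahedron are equivalent and mutually adjacent, so cis/trans isomerism cannot arise.
Only one geometric arrangement is possible.

1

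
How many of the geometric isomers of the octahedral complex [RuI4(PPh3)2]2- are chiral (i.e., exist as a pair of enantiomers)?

An octahedron has six vertices in three trans pairs; every non-trans pair is cis.
The distinct arrangements are (2 in all): PPh3 trans; PPh3 cis.
Each arrangement has an internal mirror plane or centre of symmetry, so none is chiral.

0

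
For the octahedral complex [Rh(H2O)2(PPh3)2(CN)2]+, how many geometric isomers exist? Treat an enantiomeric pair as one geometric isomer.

There are 5 geometric isomers: H2O trans, PPh3 trans, CN trans; H2O cis, PPh3 cis, CN trans; H2O cis, PPh3 trans, CN cis; H2O cis, PPh3 cis, CN cis (chiral); H2O trans, PPh3 cis, CN cis.

5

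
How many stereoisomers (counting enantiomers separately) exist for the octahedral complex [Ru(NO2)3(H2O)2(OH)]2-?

3

The six octahedral sites form three mutually perpendicular trans pairs.
Working through the distinct placements yields 3 geometric isomers: NO2 mer, H2O trans; NO2 fac, H2O cis; NO2 mer, H2O cis.
Each arrangement has an internal mirror plane or centre of symmetry, so none is chiral.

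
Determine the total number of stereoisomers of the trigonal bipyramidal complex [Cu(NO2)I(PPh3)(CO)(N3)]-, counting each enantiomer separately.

20

Systematic enumeration (placing each ligand type in turn and discarding arrangements equivalent by rotation or reflection) gives 10 geometric isomers.
Of these, 10 lack any improper symmetry element and so occur as enantiomeric pairs, giving 10 + 10 = 20 stereoisomers in total.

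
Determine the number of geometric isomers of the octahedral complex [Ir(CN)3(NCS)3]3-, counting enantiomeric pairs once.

2

Systematic placement gives 2 geometric isomers: CN mer; CN fac.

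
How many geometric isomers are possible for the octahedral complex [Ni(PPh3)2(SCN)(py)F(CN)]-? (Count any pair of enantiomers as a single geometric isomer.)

In an octahedral complex each vertex has one trans partner and four cis neighbours.
Systematic enumeration (placing each ligand type in turn and discarding arrangements equivalent by rotation or reflection) gives 9 geometric isomers.

9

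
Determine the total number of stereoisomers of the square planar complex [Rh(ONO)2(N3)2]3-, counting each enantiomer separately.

2

A square has two trans pairs of vertices; adjacent vertices are cis.
Systematic placement gives 2 geometric isomers: ONO cis; ONO trans.
Each arrangement has an internal mirror plane or centre of symmetry, so none is chiral.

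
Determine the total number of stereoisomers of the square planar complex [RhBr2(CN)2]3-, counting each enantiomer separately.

2

A square has two trans pairs of vertices; adjacent vertices are cis.
The distinct arrangements are (2 in all): Br cis; Br trans.
Each arrangement has an internal mirror plane or centre of symmetry, so none is chiral.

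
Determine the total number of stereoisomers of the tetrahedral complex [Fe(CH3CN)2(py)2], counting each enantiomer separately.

1

Only one geometric arrangement is possible.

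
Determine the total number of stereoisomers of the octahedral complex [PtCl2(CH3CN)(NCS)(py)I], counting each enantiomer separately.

15

The six octahedral sites form three mutually perpendicular trans pairs.
Placing the ligands in turn and identifying arrangements related by rotation or reflection leaves 9 distinct geometric isomers.
Of these, 6 lack any improper symmetry element and so occur as enantiomeric pairs, giving 9 + 6 = 15 stereoisomers in total.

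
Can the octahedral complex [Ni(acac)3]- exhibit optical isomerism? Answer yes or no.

In an octahedral complex each vertex has one trans partner and four cis neighbours.
Each acac is bidentate and must span two cis positions.
Only one geometric arrangement is possible; it has no improper symmetry element, so it exists as a pair of enantiomers (2 stereoisomers).

yes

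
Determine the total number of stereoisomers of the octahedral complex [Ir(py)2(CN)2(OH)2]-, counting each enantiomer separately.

An octahedron has six vertices in three trans pairs; every non-trans pair is cis.
The distinct arrangements are (5 in all): py trans, CN trans, OH trans; py cis, CN trans, OH cis; py trans, CN cis, OH cis; py cis, CN cis, OH cis (chiral); py cis, CN cis, OH trans.
One of these lacks any improper symmetry element and so occurs as an enantiomeric pair, giving 5 + 1 = 6 stereoisomers in total.

6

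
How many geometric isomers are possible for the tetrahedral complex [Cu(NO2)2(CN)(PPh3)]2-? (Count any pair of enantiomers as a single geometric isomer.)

Only one geometric arrangement is possible.

1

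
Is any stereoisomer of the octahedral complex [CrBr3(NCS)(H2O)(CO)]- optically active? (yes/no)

There are 4 geometric isomers: Br mer (3 arrangements); Br fac (chiral).
One of these lacks any improper symmetry element and so occurs as an enantiomeric pair, giving 4 + 1 = 5 stereoisomers in total.

yes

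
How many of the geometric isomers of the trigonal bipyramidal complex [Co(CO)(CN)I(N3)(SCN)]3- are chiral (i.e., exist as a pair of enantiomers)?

10

In a trigonal bipyramid the two axial positions differ from the three equatorial ones.
Placing the ligands in turn and identifying arrangements related by rotation or reflection leaves 10 distinct geometric isomers.
Of these, 10 lack any improper symmetry element and so occur as enantiomeric pairs, giving 10 + 10 = 20 stereoisomers in total.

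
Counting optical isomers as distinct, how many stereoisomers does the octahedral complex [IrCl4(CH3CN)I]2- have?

2

In an octahedral complex each vertex has one trans partner and four cis neighbours.
There are 2 geometric isomers: CH3CN and I mutually cis; CH3CN and I mutually trans.
Each arrangement has an internal mirror plane or centre of symmetry, so none is chiral.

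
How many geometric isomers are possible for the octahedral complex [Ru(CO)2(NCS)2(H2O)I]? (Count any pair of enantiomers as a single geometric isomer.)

The six octahedral sites form three mutually perpendicular trans pairs.
The distinct arrangements are (6 in all): CO trans, NCS trans; CO trans, NCS cis; CO cis, NCS trans; CO cis, NCS cis (3 arrangements, 2 chiral).

6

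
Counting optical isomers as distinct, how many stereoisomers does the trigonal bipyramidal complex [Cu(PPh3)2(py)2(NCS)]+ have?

6

In a trigonal bipyramid the two axial positions differ from the three equatorial ones.
Systematic enumeration (placing each ligand type in turn and discarding arrangements equivalent by rotation or reflection) gives 5 geometric isomers.
One of these lacks any improper symmetry element and so occurs as an enantiomeric pair, giving 5 + 1 = 6 stereoisomers in total.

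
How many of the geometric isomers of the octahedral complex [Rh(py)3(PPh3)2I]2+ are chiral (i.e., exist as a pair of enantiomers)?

0

In an octahedral complex each vertex has one trans partner and four cis neighbours.
Working through the distinct placements yields 3 geometric isomers: py mer, PPh3 cis; py mer, PPh3 trans; py fac, PPh3 cis.
Each arrangement has an internal mirror plane or centre of symmetry, so none is chiral.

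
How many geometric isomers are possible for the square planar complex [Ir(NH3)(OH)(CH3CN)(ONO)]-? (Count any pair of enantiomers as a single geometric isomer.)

3

A square has two trans pairs of vertices; adjacent vertices are cis.
There are 3 geometric isomers: (CH3CN/OH trans, NH3/ONO trans); (CH3CN/ONO trans, NH3/OH trans); (CH3CN/NH3 trans, OH/ONO trans).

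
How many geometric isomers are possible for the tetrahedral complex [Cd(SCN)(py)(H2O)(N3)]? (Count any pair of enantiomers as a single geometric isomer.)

1

All four vertices of a tetrahedron are equivalent and mutually adjacent, so cis/trans isomerism cannot arise.
Only one geometric arrangement is possible; it has no improper symmetry element, so it exists as a pair of enantiomers (2 stereoisomers).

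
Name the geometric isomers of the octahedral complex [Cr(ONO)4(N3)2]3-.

The six octahedral sites form three mutually perpendicular trans pairs.
There are 2 geometric isomers: N3 trans; N3 cis.

cis and trans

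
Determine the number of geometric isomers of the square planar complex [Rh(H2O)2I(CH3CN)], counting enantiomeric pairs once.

2

In a square planar complex each vertex has one trans partner and two cis neighbours.
The distinct arrangements are (2 in all): H2O cis; H2O trans.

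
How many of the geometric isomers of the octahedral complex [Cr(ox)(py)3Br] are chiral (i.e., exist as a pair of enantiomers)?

Each ox is bidentate and must span two cis positions.
There are 2 geometric isomers: py mer; py fac.
Each arrangement has an internal mirror plane or centre of symmetry, so none is chiral.

0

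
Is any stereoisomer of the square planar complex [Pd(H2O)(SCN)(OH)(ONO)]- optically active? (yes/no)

In a square planar complex each vertex has one trans partner and two cis neighbours.
The distinct arrangements are (3 in all): (H2O/ONO trans, OH/SCN trans); (H2O/SCN trans, OH/ONO trans); (H2O/OH trans, ONO/SCN trans).
Each arrangement has an internal mirror plane or centre of symmetry, so none is chiral.

no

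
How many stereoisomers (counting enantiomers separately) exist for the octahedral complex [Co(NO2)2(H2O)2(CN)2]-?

6

Systematic placement gives 5 geometric isomers: NO2 trans, H2O trans, CN trans; NO2 cis, H2O cis, CN trans; NO2 trans, H2O cis, CN cis; NO2 cis, H2O cis, CN cis (chiral); NO2 cis, H2O trans, CN cis.
One of these lacks any improper symmetry element and so occurs as an enantiomeric pair, giving 5 + 1 = 6 stereoisomers in total.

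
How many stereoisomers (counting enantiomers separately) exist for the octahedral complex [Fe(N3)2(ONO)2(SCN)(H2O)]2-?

In an octahedral complex each vertex has one trans partner and four cis neighbours.
Working through the distinct placements yields 6 geometric isomers: N3 cis, ONO cis (3 arrangements, 2 chiral); N3 cis, ONO trans; N3 trans, ONO cis; N3 trans, ONO trans.
Of these, 2 lack any improper symmetry element and so occur as enantiomeric pairs, giving 6 + 2 = 8 stereoisomers in total.

8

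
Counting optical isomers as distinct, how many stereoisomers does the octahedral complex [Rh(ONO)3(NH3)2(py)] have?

3

The six octahedral sites form three mutually perpendicular trans pairs.
There are 3 geometric isomers: ONO mer, NH3 trans; ONO fac, NH3 cis; ONO mer, NH3 cis.
Each arrangement has an internal mirror plane or centre of symmetry, so none is chiral.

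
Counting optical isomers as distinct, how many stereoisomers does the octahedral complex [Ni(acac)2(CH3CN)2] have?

In an octahedral complex each vertex has one trans partner and four cis neighbours.
Each acac is bidentate and must span two cis positions.
There are 2 geometric isomers: CH3CN trans; CH3CN cis (chiral).
One of these lacks any improper symmetry element and so occurs as an enantiomeric pair, giving 2 + 1 = 3 stereoisomers in total.

3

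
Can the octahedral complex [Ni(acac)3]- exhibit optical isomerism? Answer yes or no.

In an octahedral complex each vertex has one trans partner and four cis neighbours.
Each acac is bidentate and must span two cis positions.
Only one geometric arrangement is possible; it has no improper symmetry element, so it exists as a pair of enantiomers (2 stereoisomers).

yes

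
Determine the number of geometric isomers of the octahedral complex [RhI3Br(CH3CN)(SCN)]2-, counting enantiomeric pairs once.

4

An octahedron has six vertices in three trans pairs; every non-trans pair is cis.
Working through the distinct placements yields 4 geometric isomers: I mer (3 arrangements); I fac (chiral).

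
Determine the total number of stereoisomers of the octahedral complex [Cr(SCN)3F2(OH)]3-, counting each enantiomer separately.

3

An octahedron has six vertices in three trans pairs; every non-trans pair is cis.
The distinct arrangements are (3 in all): SCN mer, F trans; SCN mer, F cis; SCN fac, F cis.
Each arrangement has an internal mirror plane or centre of symmetry, so none is chiral.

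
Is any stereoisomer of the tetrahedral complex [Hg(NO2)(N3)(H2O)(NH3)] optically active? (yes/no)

In a tetrahedral complex all four positions are equivalent and every pair of ligands is adjacent — there is no cis/trans distinction.
Only one geometric arrangement is possible; it has no improper symmetry element, so it exists as a pair of enantiomers (2 stereoisomers).

yes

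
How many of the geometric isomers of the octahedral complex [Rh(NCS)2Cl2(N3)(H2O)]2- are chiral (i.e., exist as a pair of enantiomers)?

2

An octahedron has six vertices in three trans pairs; every non-trans pair is cis.
There are 6 geometric isomers: NCS trans, Cl trans; NCS cis, Cl trans; NCS trans, Cl cis; NCS cis, Cl cis (3 arrangements, 2 chiral).
Of these, 2 lack any improper symmetry element and so occur as enantiomeric pairs, giving 6 + 2 = 8 stereoisomers in total.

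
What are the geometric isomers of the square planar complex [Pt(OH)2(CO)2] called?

Working through the distinct placements yields 2 geometric isomers: OH cis; OH trans.

cis and trans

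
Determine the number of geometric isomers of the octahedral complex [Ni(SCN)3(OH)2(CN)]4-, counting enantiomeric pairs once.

3

There are 3 geometric isomers: SCN mer, OH cis; SCN mer, OH trans; SCN fac, OH cis.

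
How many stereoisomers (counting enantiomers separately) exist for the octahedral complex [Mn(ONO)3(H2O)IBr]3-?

The six octahedral sites form three mutually perpendicular trans pairs.
The distinct arrangements are (4 in all): ONO mer (3 arrangements); ONO fac (chiral).
One of these lacks any improper symmetry element and so occurs as an enantiomeric pair, giving 4 + 1 = 5 stereoisomers in total.

5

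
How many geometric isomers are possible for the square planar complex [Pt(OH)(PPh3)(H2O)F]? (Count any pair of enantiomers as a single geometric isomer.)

There are 3 geometric isomers: (F/OH trans, H2O/PPh3 trans); (F/PPh3 trans, H2O/OH trans); (F/H2O trans, OH/PPh3 trans).

3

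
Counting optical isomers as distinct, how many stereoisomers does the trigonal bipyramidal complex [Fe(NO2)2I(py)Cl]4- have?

10

A trigonal bipyramid has two axial and three equatorial sites, which are chemically inequivalent.
Exhaustive case analysis gives 7 geometric isomers.
Of these, 3 lack any improper symmetry element and so occur as enantiomeric pairs, giving 7 + 3 = 10 stereoisomers in total.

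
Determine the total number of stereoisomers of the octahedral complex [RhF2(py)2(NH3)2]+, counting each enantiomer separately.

In an octahedral complex each vertex has one trans partner and four cis neighbours.
Working through the distinct placements yields 5 geometric isomers: F trans, py trans, NH3 trans; F trans, py cis, NH3 cis; F cis, py trans, NH3 cis; F cis, py cis, NH3 cis (chiral); F cis, py cis, NH3 trans.
One of these lacks any improper symmetry element and so occurs as an enantiomeric pair, giving 5 + 1 = 6 stereoisomers in total.

6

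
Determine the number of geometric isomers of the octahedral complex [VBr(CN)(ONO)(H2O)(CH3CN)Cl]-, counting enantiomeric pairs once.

15

Placing the ligands in turn and identifying arrangements related by rotation or reflection leaves 15 distinct geometric isomers.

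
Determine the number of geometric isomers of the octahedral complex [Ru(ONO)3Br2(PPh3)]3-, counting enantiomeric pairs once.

3

An octahedron has six vertices in three trans pairs; every non-trans pair is cis.
The distinct arrangements are (3 in all): ONO mer, Br trans; ONO fac, Br cis; ONO mer, Br cis.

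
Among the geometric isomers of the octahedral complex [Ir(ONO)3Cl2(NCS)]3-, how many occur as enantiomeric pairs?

The six octahedral sites form three mutually perpendicular trans pairs.
Systematic placement gives 3 geometric isomers: ONO mer, Cl trans; ONO mer, Cl cis; ONO fac, Cl cis.
Each arrangement has an internal mirror plane or centre of symmetry, so none is chiral.

0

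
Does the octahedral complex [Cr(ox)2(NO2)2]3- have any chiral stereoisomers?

yes

The six octahedral sites form three mutually perpendicular trans pairs.
Each ox is bidentate and must span two cis positions.
Working through the distinct placements yields 2 geometric isomers: NO2 trans; NO2 cis (chiral).
One of these lacks any improper symmetry element and so occurs as an enantiomeric pair, giving 2 + 1 = 3 stereoisomers in total.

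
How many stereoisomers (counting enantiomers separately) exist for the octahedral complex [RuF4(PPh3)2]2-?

2

The six octahedral sites form three mutually perpendicular trans pairs.
Working through the distinct placements yields 2 geometric isomers: PPh3 trans; PPh3 cis.
Each arrangement has an internal mirror plane or centre of symmetry, so none is chiral.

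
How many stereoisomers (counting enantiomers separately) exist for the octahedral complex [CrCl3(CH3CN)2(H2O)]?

The six octahedral sites form three mutually perpendicular trans pairs.
Systematic placement gives 3 geometric isomers: Cl mer, CH3CN trans; Cl fac, CH3CN cis; Cl mer, CH3CN cis.
Each arrangement has an internal mirror plane or centre of symmetry, so none is chiral.

3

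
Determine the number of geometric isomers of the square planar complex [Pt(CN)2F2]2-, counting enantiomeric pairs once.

A square has two trans pairs of vertices; adjacent vertices are cis.
Systematic placement gives 2 geometric isomers: CN cis; CN trans.

2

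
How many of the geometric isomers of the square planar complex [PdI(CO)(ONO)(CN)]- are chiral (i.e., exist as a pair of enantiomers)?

0

The distinct arrangements are (3 in all): (CN/I trans, CO/ONO trans); (CN/ONO trans, CO/I trans); (CN/CO trans, I/ONO trans).
Each arrangement has an internal mirror plane or centre of symmetry, so none is chiral.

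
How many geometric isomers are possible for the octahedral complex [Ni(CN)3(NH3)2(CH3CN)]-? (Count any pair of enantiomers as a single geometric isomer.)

The six octahedral sites form three mutually perpendicular trans pairs.
Systematic placement gives 3 geometric isomers: CN mer, NH3 trans; CN fac, NH3 cis; CN mer, NH3 cis.

3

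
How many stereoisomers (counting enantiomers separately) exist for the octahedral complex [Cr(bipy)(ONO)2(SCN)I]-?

6

The six octahedral sites form three mutually perpendicular trans pairs.
Each bipy is bidentate and must span two cis positions.
Working through the distinct placements yields 4 geometric isomers: ONO cis (3 arrangements, 2 chiral); ONO trans.
Of these, 2 lack any improper symmetry element and so occur as enantiomeric pairs, giving 4 + 2 = 6 stereoisomers in total.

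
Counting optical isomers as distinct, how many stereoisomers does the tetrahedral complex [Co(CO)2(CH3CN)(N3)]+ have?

1

All four vertices of a tetrahedron are equivalent and mutually adjacent, so cis/trans isomerism cannot arise.
Only one geometric arrangement is possible.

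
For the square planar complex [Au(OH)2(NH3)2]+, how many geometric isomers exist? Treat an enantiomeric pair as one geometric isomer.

2

In a square planar complex each vertex has one trans partner and two cis neighbours.
There are 2 geometric isomers: OH cis; OH trans.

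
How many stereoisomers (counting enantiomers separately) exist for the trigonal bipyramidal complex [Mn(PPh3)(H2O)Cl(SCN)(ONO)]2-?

A trigonal bipyramid has two axial and three equatorial sites, which are chemically inequivalent.
Systematic enumeration (placing each ligand type in turn and discarding arrangements equivalent by rotation or reflection) gives 10 geometric isomers.
Of these, 10 lack any improper symmetry element and so occur as enantiomeric pairs, giving 10 + 10 = 20 stereoisomers in total.

20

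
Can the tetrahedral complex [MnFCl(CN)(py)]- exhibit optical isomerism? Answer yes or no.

yes

Only one geometric arrangement is possible; it has no improper symmetry element, so it exists as a pair of enantiomers (2 stereoisomers).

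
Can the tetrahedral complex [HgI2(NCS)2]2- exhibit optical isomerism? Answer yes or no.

no

Only one geometric arrangement is possible.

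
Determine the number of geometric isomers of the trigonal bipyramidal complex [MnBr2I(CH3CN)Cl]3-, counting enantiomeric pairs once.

7

Placing the ligands in turn and identifying arrangements related by rotation or reflection leaves 7 distinct geometric isomers.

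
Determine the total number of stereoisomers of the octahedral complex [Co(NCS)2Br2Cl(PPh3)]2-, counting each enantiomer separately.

8

In an octahedral complex each vertex has one trans partner and four cis neighbours.
Working through the distinct placements yields 6 geometric isomers: NCS cis, Br trans; NCS trans, Br trans; NCS cis, Br cis (3 arrangements, 2 chiral); NCS trans, Br cis.
Of these, 2 lack any improper symmetry element and so occur as enantiomeric pairs, giving 6 + 2 = 8 stereoisomers in total.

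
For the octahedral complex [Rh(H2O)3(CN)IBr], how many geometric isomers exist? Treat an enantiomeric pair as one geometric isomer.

The six octahedral sites form three mutually perpendicular trans pairs.
Systematic placement gives 4 geometric isomers: H2O mer (3 arrangements); H2O fac (chiral).

4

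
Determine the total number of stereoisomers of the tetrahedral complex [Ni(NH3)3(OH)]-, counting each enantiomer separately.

1

All four vertices of a tetrahedron are equivalent and mutually adjacent, so cis/trans isomerism cannot arise.
Only one geometric arrangement is possible.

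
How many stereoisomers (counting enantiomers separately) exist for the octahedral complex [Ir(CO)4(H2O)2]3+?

Working through the distinct placements yields 2 geometric isomers: H2O trans; H2O cis.
Each arrangement has an internal mirror plane or centre of symmetry, so none is chiral.

2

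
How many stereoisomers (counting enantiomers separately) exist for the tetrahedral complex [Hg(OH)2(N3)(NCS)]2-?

In a tetrahedral complex all four positions are equivalent and every pair of ligands is adjacent — there is no cis/trans distinction.
Only one geometric arrangement is possible.

1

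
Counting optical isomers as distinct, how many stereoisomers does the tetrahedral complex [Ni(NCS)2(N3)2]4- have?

1

In a tetrahedral complex all four positions are equivalent and every pair of ligands is adjacent — there is no cis/trans distinction.
Only one geometric arrangement is possible.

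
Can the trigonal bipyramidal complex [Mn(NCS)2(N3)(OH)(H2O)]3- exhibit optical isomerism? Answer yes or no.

yes

In a trigonal bipyramid the two axial positions differ from the three equatorial ones.
Exhaustive case analysis gives 7 geometric isomers.
Of these, 3 lack any improper symmetry element and so occur as enantiomeric pairs, giving 7 + 3 = 10 stereoisomers in total.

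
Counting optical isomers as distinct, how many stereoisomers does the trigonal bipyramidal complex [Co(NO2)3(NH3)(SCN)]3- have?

4

In a trigonal bipyramid the two axial positions differ from the three equatorial ones.
Working through the distinct placements yields 4 geometric isomers: NH3 axial, SCN equatorial; NH3 axial, SCN axial; NH3 equatorial, SCN equatorial; NH3 equatorial, SCN axial.
Each arrangement has an internal mirror plane or centre of symmetry, so none is chiral.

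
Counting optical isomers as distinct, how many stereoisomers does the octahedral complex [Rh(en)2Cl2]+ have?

In an octahedral complex each vertex has one trans partner and four cis neighbours.
Each en is bidentate and must span two cis positions.
Working through the distinct placements yields 2 geometric isomers: Cl trans; Cl cis (chiral).
One of these lacks any improper symmetry element and so occurs as an enantiomeric pair, giving 2 + 1 = 3 stereoisomers in total.

3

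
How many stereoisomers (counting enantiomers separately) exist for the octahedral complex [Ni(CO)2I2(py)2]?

There are 5 geometric isomers: CO trans, I trans, py trans; CO trans, I cis, py cis; CO cis, I cis, py trans; CO cis, I cis, py cis (chiral); CO cis, I trans, py cis.
One of these lacks any improper symmetry element and so occurs as an enantiomeric pair, giving 5 + 1 = 6 stereoisomers in total.

6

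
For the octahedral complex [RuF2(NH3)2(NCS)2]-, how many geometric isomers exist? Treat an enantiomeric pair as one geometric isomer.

In an octahedral complex each vertex has one trans partner and four cis neighbours.
There are 5 geometric isomers: F trans, NH3 trans, NCS trans; F trans, NH3 cis, NCS cis; F cis, NH3 trans, NCS cis; F cis, NH3 cis, NCS cis (chiral); F cis, NH3 cis, NCS trans.

5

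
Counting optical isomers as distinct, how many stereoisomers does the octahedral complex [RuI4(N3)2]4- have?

In an octahedral complex each vertex has one trans partner and four cis neighbours.
Systematic placement gives 2 geometric isomers: N3 trans; N3 cis.
Each arrangement has an internal mirror plane or centre of symmetry, so none is chiral.

2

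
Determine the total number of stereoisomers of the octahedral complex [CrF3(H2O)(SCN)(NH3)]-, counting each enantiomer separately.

An octahedron has six vertices in three trans pairs; every non-trans pair is cis.
The distinct arrangements are (4 in all): F mer (3 arrangements); F fac (chiral).
One of these lacks any improper symmetry element and so occurs as an enantiomeric pair, giving 4 + 1 = 5 stereoisomers in total.

5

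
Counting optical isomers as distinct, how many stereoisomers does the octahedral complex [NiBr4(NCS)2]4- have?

2

An octahedron has six vertices in three trans pairs; every non-trans pair is cis.
The distinct arrangements are (2 in all): NCS trans; NCS cis.
Each arrangement has an internal mirror plane or centre of symmetry, so none is chiral.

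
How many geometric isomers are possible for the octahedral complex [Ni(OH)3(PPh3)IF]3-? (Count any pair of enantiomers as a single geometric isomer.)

The six octahedral sites form three mutually perpendicular trans pairs.
The distinct arrangements are (4 in all): OH mer (3 arrangements); OH fac (chiral).

4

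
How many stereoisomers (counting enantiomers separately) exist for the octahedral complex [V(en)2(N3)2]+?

3

In an octahedral complex each vertex has one trans partner and four cis neighbours.
Each en is bidentate and must span two cis positions.
The distinct arrangements are (2 in all): N3 trans; N3 cis (chiral).
One of these lacks any improper symmetry element and so occurs as an enantiomeric pair, giving 2 + 1 = 3 stereoisomers in total.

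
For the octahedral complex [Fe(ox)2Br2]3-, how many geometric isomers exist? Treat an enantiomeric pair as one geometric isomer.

2

The six octahedral sites form three mutually perpendicular trans pairs.
Each ox is bidentate and must span two cis positions.
Systematic placement gives 2 geometric isomers: Br trans; Br cis (chiral).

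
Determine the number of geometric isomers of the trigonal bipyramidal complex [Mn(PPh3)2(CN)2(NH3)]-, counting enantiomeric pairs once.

In a trigonal bipyramid the two axial positions differ from the three equatorial ones.
Systematic enumeration (placing each ligand type in turn and discarding arrangements equivalent by rotation or reflection) gives 5 geometric isomers.

5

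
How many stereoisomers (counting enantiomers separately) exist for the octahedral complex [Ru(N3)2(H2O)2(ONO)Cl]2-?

Working through the distinct placements yields 6 geometric isomers: N3 cis, H2O cis (3 arrangements, 2 chiral); N3 trans, H2O cis; N3 cis, H2O trans; N3 trans, H2O trans.
Of these, 2 lack any improper symmetry element and so occur as enantiomeric pairs, giving 6 + 2 = 8 stereoisomers in total.

8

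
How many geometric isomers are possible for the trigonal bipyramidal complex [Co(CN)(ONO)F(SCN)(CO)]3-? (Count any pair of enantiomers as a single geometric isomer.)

A trigonal bipyramid has two axial and three equatorial sites, which are chemically inequivalent.
Exhaustive case analysis gives 10 geometric isomers.

10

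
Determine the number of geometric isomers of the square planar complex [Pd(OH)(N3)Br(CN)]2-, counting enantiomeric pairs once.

In a square planar complex each vertex has one trans partner and two cis neighbours.
There are 3 geometric isomers: (Br/N3 trans, CN/OH trans); (Br/OH trans, CN/N3 trans); (Br/CN trans, N3/OH trans).

3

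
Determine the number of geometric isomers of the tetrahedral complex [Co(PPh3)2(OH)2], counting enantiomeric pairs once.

All four vertices of a tetrahedron are equivalent and mutually adjacent, so cis/trans isomerism cannot arise.
Only one geometric arrangement is possible.

1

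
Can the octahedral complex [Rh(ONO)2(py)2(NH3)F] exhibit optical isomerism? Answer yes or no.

In an octahedral complex each vertex has one trans partner and four cis neighbours.
The distinct arrangements are (6 in all): ONO trans, py trans; ONO cis, py cis (3 arrangements, 2 chiral); ONO cis, py trans; ONO trans, py cis.
Of these, 2 lack any improper symmetry element and so occur as enantiomeric pairs, giving 6 + 2 = 8 stereoisomers in total.

yes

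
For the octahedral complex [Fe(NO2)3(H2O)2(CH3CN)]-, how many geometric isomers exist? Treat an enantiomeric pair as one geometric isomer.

3

There are 3 geometric isomers: NO2 mer, H2O cis; NO2 mer, H2O trans; NO2 fac, H2O cis.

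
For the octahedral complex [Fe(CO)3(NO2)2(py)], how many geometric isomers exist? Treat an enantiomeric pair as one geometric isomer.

3

The six octahedral sites form three mutually perpendicular trans pairs.
Systematic placement gives 3 geometric isomers: CO mer, NO2 cis; CO mer, NO2 trans; CO fac, NO2 cis.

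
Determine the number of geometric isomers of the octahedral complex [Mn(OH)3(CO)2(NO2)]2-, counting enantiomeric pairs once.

The distinct arrangements are (3 in all): OH mer, CO trans; OH mer, CO cis; OH fac, CO cis.

3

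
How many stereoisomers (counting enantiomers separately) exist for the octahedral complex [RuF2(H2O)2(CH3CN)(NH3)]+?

8

In an octahedral complex each vertex has one trans partner and four cis neighbours.
There are 6 geometric isomers: F cis, H2O cis (3 arrangements, 2 chiral); F cis, H2O trans; F trans, H2O cis; F trans, H2O trans.
Of these, 2 lack any improper symmetry element and so occur as enantiomeric pairs, giving 6 + 2 = 8 stereoisomers in total.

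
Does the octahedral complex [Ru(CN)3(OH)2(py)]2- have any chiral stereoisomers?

no

An octahedron has six vertices in three trans pairs; every non-trans pair is cis.
There are 3 geometric isomers: CN mer, OH cis; CN mer, OH trans; CN fac, OH cis.
Each arrangement has an internal mirror plane or centre of symmetry, so none is chiral.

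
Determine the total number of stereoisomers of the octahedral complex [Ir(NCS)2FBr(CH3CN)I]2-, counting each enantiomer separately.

15

The six octahedral sites form three mutually perpendicular trans pairs.
Systematic enumeration (placing each ligand type in turn and discarding arrangements equivalent by rotation or reflection) gives 9 geometric isomers.
Of these, 6 lack any improper symmetry element and so occur as enantiomeric pairs, giving 9 + 6 = 15 stereoisomers in total.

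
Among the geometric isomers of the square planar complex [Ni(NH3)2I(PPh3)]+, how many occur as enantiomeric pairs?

A square has two trans pairs of vertices; adjacent vertices are cis.
There are 2 geometric isomers: NH3 cis; NH3 trans.
Each arrangement has an internal mirror plane or centre of symmetry, so none is chiral.

0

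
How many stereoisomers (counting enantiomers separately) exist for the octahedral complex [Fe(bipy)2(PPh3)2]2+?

3

In an octahedral complex each vertex has one trans partner and four cis neighbours.
Each bipy is bidentate and must span two cis positions.
Working through the distinct placements yields 2 geometric isomers: PPh3 trans; PPh3 cis (chiral).
One of these lacks any improper symmetry element and so occurs as an enantiomeric pair, giving 2 + 1 = 3 stereoisomers in total.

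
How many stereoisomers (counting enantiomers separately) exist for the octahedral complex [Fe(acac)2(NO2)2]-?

3

The six octahedral sites form three mutually perpendicular trans pairs.
Each acac is bidentate and must span two cis positions.
Working through the distinct placements yields 2 geometric isomers: NO2 trans; NO2 cis (chiral).
One of these lacks any improper symmetry element and so occurs as an enantiomeric pair, giving 2 + 1 = 3 stereoisomers in total.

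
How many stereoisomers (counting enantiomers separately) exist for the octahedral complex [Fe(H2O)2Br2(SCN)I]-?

8

In an octahedral complex each vertex has one trans partner and four cis neighbours.
Systematic placement gives 6 geometric isomers: H2O trans, Br trans; H2O cis, Br trans; H2O cis, Br cis (3 arrangements, 2 chiral); H2O trans, Br cis.
Of these, 2 lack any improper symmetry element and so occur as enantiomeric pairs, giving 6 + 2 = 8 stereoisomers in total.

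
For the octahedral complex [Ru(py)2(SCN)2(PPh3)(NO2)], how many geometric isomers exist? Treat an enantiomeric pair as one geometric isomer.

6

An octahedron has six vertices in three trans pairs; every non-trans pair is cis.
There are 6 geometric isomers: py trans, SCN trans; py cis, SCN cis (3 arrangements, 2 chiral); py trans, SCN cis; py cis, SCN trans.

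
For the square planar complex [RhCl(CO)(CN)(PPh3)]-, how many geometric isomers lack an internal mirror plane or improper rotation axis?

0

A square has two trans pairs of vertices; adjacent vertices are cis.
The distinct arrangements are (3 in all): (CN/Cl trans, CO/PPh3 trans); (CN/PPh3 trans, CO/Cl trans); (CN/CO trans, Cl/PPh3 trans).
Each arrangement has an internal mirror plane or centre of symmetry, so none is chiral.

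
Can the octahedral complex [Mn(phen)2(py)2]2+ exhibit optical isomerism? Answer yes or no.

An octahedron has six vertices in three trans pairs; every non-trans pair is cis.
Each phen is bidentate and must span two cis positions.
The distinct arrangements are (2 in all): py trans; py cis (chiral).
One of these lacks any improper symmetry element and so occurs as an enantiomeric pair, giving 2 + 1 = 3 stereoisomers in total.

yes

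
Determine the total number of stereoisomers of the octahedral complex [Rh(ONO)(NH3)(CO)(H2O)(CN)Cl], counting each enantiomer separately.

30

Systematic enumeration (placing each ligand type in turn and discarding arrangements equivalent by rotation or reflection) gives 15 geometric isomers.
Of these, 15 lack any improper symmetry element and so occur as enantiomeric pairs, giving 15 + 15 = 30 stereoisomers in total.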